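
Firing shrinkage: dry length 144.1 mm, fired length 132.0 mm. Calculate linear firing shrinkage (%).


FS = (144.1 - 132.0) / 144.1 * 100 = 8.4%

8.4


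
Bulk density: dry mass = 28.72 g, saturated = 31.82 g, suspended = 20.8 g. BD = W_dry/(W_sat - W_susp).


BD = 28.72 / (31.82 - 20.8) = 28.72 / 11.02 = 2.606 g/cm^3

2.606


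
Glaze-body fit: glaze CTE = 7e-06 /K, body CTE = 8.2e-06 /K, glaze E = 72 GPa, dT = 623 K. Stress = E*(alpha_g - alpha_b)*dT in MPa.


Stress = 72*1000*(7e-06 - 8.2e-06)*623 = -53.8 MPa

-53.8


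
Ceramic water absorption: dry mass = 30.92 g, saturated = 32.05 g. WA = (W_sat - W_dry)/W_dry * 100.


WA = (32.05 - 30.92) / 30.92 * 100 = 3.65%

3.65


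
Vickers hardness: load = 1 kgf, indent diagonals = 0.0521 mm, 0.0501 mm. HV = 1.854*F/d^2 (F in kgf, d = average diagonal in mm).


d_avg = (0.0521+0.0501)/2 = 0.0511 mm
HV = 1.854*1/0.0511^2 = 710

710


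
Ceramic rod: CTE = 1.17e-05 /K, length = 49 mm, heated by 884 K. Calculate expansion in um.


dL = 1.17e-05 * 49 * 884 * 1000 = 506.797 um

506.797


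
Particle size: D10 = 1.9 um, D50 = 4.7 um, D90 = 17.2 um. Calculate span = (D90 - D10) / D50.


Span = (17.2 - 1.9) / 4.7 = 15.3 / 4.7 = 3.255

3.255


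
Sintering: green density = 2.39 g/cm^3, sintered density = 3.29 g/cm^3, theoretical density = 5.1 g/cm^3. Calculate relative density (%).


Relative = 3.29 / 5.1 * 100 = 64.5%

64.5


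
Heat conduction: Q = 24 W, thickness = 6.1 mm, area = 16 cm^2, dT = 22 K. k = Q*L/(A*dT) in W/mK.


k = 24*6.1/1000/(16/10000*22) = 4.16 W/mK

4.16


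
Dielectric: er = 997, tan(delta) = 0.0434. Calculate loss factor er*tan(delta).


Loss = 997 * 0.0434 = 43.27

43.27


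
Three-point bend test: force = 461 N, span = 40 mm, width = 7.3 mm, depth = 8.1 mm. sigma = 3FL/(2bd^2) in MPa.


sigma = 3*461*40/(2*7.3*8.1^2) = 57.8 MPa

57.8


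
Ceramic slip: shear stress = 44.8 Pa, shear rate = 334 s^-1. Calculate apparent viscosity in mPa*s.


eta = tau/gamma * 1000 = 44.8/334 * 1000 = 134.1 mPa*s

134.1


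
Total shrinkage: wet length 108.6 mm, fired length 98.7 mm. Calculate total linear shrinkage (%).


TS = (108.6 - 98.7) / 108.6 * 100 = 9.12%

9.12


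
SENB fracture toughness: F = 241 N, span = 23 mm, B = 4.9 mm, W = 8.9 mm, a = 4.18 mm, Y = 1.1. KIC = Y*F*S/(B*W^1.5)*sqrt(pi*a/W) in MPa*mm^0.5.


KIC = 1.1*241*23/(4.9*8.9^1.5)*sqrt(pi*4.18/8.9) = 56.93

56.93


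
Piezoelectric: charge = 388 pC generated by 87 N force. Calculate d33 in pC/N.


d33 = 388 / 87 = 4.5 pC/N

4.5


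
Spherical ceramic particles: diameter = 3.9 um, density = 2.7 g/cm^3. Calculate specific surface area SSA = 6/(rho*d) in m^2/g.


SSA = 6 / (2.7 * 3.9) = 0.57 m^2/g

0.57


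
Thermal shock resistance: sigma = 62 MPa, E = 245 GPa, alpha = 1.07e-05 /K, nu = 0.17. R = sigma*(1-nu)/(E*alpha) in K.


R = 62*(1-0.17)/(245*1000*1.07e-05) = 20 K

20


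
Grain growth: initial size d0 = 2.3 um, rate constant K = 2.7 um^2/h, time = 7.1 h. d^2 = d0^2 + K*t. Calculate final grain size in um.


d^2 = 2.3^2 + 2.7*7.1 = 24.46
d = sqrt(24.46) = 4.95 um

4.95


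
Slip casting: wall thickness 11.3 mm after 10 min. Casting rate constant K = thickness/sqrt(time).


K = 11.3 / sqrt(10) = 11.3 / 3.1623 = 3.573 mm/min^0.5

3.573


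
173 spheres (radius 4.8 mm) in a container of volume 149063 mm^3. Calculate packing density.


V_sphere = 4/3*pi*4.8^3 = 463.2467 mm^3
Total V = 173*463.2467 = 80141.6791 mm^3
PD = 80141.6791 / 149063 = 0.538

0.538


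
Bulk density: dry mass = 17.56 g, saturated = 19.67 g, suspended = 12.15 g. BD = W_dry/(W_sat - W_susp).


BD = 17.56 / (19.67 - 12.15) = 17.56 / 7.52 = 2.335 g/cm^3

2.335


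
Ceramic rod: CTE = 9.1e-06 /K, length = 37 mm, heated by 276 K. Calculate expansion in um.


dL = 9.1e-06 * 37 * 276 * 1000 = 92.929 um

92.929


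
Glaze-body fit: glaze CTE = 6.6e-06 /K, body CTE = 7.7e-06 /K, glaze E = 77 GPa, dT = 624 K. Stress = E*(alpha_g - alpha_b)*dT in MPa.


Stress = 77*1000*(6.6e-06 - 7.7e-06)*624 = -52.9 MPa

-52.9


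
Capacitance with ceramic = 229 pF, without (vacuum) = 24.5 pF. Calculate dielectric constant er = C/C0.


er = 229 / 24.5 = 9.35

9.35


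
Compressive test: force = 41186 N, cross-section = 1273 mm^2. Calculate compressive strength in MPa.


CS = 41186 / 1273 = 32.4 MPa

32.4


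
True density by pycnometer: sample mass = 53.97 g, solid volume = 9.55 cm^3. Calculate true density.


TD = 53.97 / 9.55 = 5.651 g/cm^3

5.651


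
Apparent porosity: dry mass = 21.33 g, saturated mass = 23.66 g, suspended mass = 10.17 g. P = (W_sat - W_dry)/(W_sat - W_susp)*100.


P = (23.66 - 21.33) / (23.66 - 10.17) * 100 = 2.33 / 13.49 * 100 = 17.3%

17.3


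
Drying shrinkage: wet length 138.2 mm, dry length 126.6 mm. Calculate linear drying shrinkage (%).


DS = (138.2 - 126.6) / 138.2 * 100 = 8.39%

8.39


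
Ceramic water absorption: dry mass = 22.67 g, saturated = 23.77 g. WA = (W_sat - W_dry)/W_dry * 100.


WA = (23.77 - 22.67) / 22.67 * 100 = 4.85%

4.85


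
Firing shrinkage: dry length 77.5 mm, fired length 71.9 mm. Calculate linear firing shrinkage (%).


FS = (77.5 - 71.9) / 77.5 * 100 = 7.23%

7.23


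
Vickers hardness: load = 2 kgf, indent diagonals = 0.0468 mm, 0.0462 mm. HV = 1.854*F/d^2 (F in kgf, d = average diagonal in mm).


d_avg = (0.0468+0.0462)/2 = 0.0465 mm
HV = 1.854*2/0.0465^2 = 1715

1715


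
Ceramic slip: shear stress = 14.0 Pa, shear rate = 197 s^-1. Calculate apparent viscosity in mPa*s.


eta = tau/gamma * 1000 = 14.0/197 * 1000 = 71.1 mPa*s

71.1


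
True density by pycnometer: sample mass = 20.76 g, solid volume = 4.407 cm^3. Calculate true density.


TD = 20.76 / 4.407 = 4.711 g/cm^3

4.711


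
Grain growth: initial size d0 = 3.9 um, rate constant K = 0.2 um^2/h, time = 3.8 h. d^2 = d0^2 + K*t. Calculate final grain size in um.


d^2 = 3.9^2 + 0.2*3.8 = 15.97
d = sqrt(15.97) = 4.0 um

4.0


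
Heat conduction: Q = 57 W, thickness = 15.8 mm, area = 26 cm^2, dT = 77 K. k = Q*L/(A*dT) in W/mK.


k = 57*15.8/1000/(26/10000*77) = 4.5 W/mK

4.5


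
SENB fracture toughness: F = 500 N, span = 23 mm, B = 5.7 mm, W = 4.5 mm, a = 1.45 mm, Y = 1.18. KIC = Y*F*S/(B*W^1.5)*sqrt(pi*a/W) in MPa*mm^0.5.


KIC = 1.18*500*23/(5.7*4.5^1.5)*sqrt(pi*1.45/4.5) = 250.92

250.92


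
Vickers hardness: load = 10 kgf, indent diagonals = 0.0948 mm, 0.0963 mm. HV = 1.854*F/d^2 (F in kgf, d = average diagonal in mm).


d_avg = (0.0948+0.0963)/2 = 0.09555 mm
HV = 1.854*10/0.09555^2 = 2031

2031


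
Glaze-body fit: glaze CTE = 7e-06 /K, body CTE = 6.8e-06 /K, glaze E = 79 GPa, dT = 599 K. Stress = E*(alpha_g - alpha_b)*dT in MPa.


Stress = 79*1000*(7e-06 - 6.8e-06)*599 = 9.5 MPa

9.5


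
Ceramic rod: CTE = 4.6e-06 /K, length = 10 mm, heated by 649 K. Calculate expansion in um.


dL = 4.6e-06 * 10 * 649 * 1000 = 29.854 um

29.854


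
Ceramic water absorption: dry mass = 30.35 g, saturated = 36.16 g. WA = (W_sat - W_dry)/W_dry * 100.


WA = (36.16 - 30.35) / 30.35 * 100 = 19.14%

19.14


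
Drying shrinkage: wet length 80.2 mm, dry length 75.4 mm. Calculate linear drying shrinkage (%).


DS = (80.2 - 75.4) / 80.2 * 100 = 5.99%

5.99


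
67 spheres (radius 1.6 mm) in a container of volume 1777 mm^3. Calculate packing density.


V_sphere = 4/3*pi*1.6^3 = 17.1573 mm^3
Total V = 67*17.1573 = 1149.5391 mm^3
PD = 1149.5391 / 1777 = 0.647

0.647


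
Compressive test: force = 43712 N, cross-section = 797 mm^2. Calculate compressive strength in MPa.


CS = 43712 / 797 = 54.8 MPa

54.8


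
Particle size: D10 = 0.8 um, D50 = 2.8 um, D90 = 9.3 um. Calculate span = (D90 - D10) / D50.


Span = (9.3 - 0.8) / 2.8 = 8.5 / 2.8 = 3.036

3.036


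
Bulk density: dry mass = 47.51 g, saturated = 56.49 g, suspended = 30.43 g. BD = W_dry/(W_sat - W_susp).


BD = 47.51 / (56.49 - 30.43) = 47.51 / 26.06 = 1.823 g/cm^3

1.823


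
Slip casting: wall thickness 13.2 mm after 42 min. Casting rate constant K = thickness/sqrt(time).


K = 13.2 / sqrt(42) = 13.2 / 6.4807 = 2.037 mm/min^0.5

2.037


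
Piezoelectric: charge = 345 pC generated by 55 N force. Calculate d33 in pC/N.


d33 = 345 / 55 = 6.3 pC/N

6.3


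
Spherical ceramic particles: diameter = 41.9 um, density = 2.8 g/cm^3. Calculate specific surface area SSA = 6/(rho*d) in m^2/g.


SSA = 6 / (2.8 * 41.9) = 0.051 m^2/g

0.051


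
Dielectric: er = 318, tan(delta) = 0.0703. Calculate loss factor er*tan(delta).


Loss = 318 * 0.0703 = 22.355

22.355


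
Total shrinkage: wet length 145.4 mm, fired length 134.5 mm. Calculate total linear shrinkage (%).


TS = (145.4 - 134.5) / 145.4 * 100 = 7.5%

7.5


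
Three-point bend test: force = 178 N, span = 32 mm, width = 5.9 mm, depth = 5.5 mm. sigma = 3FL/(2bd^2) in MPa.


sigma = 3*178*32/(2*5.9*5.5^2) = 47.9 MPa

47.9


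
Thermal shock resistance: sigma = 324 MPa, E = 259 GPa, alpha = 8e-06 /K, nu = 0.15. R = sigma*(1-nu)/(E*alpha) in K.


R = 324*(1-0.15)/(259*1000*8e-06) = 133 K

133


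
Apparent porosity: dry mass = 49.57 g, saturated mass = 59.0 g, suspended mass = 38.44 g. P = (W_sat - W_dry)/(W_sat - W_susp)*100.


P = (59.0 - 49.57) / (59.0 - 38.44) * 100 = 9.43 / 20.56 * 100 = 45.9%

45.9


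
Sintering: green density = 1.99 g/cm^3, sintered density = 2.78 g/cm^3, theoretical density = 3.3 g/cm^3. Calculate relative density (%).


Relative = 2.78 / 3.3 * 100 = 84.2%

84.2


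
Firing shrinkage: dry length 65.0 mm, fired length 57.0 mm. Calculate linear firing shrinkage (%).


FS = (65.0 - 57.0) / 65.0 * 100 = 12.31%

12.31


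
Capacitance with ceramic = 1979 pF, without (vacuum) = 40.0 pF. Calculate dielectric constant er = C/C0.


er = 1979 / 40.0 = 49.48

49.48


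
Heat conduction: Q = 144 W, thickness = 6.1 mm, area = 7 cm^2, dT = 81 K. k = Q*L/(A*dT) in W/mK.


k = 144*6.1/1000/(7/10000*81) = 15.49 W/mK

15.49


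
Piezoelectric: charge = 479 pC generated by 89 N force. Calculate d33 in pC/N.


d33 = 479 / 89 = 5.4 pC/N

5.4


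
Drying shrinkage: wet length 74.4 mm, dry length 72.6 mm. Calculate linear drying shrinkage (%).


DS = (74.4 - 72.6) / 74.4 * 100 = 2.42%

2.42


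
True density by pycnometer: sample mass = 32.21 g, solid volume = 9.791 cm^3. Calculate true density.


TD = 32.21 / 9.791 = 3.29 g/cm^3

3.29


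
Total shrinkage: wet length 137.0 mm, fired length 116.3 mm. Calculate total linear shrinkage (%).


TS = (137.0 - 116.3) / 137.0 * 100 = 15.11%

15.11


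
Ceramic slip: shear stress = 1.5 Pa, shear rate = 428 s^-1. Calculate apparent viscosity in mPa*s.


eta = tau/gamma * 1000 = 1.5/428 * 1000 = 3.5 mPa*s

3.5


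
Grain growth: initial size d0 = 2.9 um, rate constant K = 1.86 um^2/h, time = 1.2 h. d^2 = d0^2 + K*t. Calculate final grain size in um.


d^2 = 2.9^2 + 1.86*1.2 = 10.642
d = sqrt(10.642) = 3.26 um

3.26


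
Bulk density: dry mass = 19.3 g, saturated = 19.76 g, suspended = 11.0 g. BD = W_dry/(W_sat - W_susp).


BD = 19.3 / (19.76 - 11.0) = 19.3 / 8.76 = 2.203 g/cm^3

2.203


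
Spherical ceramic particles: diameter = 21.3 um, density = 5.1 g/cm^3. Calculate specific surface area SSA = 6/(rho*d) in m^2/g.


SSA = 6 / (5.1 * 21.3) = 0.055 m^2/g

0.055


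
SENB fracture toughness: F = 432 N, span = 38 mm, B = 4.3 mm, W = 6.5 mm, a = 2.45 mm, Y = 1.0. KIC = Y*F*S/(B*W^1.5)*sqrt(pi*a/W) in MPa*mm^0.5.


KIC = 1.0*432*38/(4.3*6.5^1.5)*sqrt(pi*2.45/6.5) = 250.69

250.69


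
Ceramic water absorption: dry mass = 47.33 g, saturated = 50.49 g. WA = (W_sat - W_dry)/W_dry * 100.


WA = (50.49 - 47.33) / 47.33 * 100 = 6.68%

6.68


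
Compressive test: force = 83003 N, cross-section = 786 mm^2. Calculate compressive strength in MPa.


CS = 83003 / 786 = 105.6 MPa

105.6


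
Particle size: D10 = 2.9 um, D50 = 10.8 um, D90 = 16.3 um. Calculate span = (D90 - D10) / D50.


Span = (16.3 - 2.9) / 10.8 = 13.4 / 10.8 = 1.241

1.241


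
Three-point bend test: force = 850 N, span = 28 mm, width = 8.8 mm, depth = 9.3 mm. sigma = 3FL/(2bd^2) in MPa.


sigma = 3*850*28/(2*8.8*9.3^2) = 46.9 MPa

46.9


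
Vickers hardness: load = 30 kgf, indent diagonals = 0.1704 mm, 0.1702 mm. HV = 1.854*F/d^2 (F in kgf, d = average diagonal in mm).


d_avg = (0.1704+0.1702)/2 = 0.1703 mm
HV = 1.854*30/0.1703^2 = 1918

1918


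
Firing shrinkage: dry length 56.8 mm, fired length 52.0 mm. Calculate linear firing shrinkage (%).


FS = (56.8 - 52.0) / 56.8 * 100 = 8.45%

8.45


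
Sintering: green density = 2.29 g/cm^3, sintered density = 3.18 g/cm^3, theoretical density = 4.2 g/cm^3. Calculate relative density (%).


Relative = 3.18 / 4.2 * 100 = 75.7%

75.7


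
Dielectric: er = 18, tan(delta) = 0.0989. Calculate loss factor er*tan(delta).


Loss = 18 * 0.0989 = 1.78

1.78


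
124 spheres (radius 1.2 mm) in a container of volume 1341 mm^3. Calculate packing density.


V_sphere = 4/3*pi*1.2^3 = 7.2382 mm^3
Total V = 124*7.2382 = 897.5368 mm^3
PD = 897.5368 / 1341 = 0.669

0.669


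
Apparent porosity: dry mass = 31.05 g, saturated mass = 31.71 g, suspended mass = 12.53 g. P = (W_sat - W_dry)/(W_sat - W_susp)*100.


P = (31.71 - 31.05) / (31.71 - 12.53) * 100 = 0.66 / 19.18 * 100 = 3.4%

3.4


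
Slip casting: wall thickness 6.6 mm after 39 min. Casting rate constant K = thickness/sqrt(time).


K = 6.6 / sqrt(39) = 6.6 / 6.245 = 1.057 mm/min^0.5

1.057


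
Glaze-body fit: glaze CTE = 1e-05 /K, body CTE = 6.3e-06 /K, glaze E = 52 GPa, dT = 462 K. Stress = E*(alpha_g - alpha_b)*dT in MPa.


Stress = 52*1000*(1e-05 - 6.3e-06)*462 = 88.9 MPa

88.9


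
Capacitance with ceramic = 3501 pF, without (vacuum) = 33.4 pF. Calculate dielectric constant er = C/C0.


er = 3501 / 33.4 = 104.82

104.82


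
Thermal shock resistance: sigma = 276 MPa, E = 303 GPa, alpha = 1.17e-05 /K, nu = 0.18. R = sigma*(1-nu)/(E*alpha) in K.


R = 276*(1-0.18)/(303*1000*1.17e-05) = 64 K

64


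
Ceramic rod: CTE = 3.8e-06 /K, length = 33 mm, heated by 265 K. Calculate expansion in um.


dL = 3.8e-06 * 33 * 265 * 1000 = 33.231 um

33.231


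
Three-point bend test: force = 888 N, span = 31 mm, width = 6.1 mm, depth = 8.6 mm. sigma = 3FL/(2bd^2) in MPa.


sigma = 3*888*31/(2*6.1*8.6^2) = 91.5 MPa

91.5


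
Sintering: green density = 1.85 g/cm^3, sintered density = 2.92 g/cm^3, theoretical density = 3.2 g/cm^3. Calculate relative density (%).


Relative = 2.92 / 3.2 * 100 = 91.3%

91.3


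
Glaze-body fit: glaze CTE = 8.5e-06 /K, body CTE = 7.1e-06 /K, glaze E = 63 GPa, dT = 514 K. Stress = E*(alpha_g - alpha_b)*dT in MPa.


Stress = 63*1000*(8.5e-06 - 7.1e-06)*514 = 45.3 MPa

45.3


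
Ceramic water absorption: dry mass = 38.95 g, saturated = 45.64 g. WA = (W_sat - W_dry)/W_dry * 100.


WA = (45.64 - 38.95) / 38.95 * 100 = 17.18%

17.18


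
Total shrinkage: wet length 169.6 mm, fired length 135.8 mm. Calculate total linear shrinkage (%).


TS = (169.6 - 135.8) / 169.6 * 100 = 19.93%

19.93


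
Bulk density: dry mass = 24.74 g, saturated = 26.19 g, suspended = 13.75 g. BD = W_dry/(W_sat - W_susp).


BD = 24.74 / (26.19 - 13.75) = 24.74 / 12.44 = 1.989 g/cm^3

1.989


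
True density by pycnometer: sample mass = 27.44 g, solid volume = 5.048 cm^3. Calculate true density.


TD = 27.44 / 5.048 = 5.436 g/cm^3

5.436


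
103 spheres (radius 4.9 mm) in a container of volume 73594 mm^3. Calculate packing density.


V_sphere = 4/3*pi*4.9^3 = 492.807 mm^3
Total V = 103*492.807 = 50759.121 mm^3
PD = 50759.121 / 73594 = 0.69

0.69


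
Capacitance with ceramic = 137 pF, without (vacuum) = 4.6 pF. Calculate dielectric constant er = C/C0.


er = 137 / 4.6 = 29.78

29.78


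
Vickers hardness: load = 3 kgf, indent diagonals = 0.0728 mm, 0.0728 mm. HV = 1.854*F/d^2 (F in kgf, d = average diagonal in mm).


d_avg = (0.0728+0.0728)/2 = 0.0728 mm
HV = 1.854*3/0.0728^2 = 1049

1049


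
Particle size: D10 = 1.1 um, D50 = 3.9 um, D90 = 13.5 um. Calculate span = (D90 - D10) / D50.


Span = (13.5 - 1.1) / 3.9 = 12.4 / 3.9 = 3.179

3.179


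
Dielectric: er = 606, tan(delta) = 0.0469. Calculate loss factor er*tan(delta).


Loss = 606 * 0.0469 = 28.421

28.421


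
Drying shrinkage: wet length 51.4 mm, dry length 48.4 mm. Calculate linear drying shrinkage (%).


DS = (51.4 - 48.4) / 51.4 * 100 = 5.84%

5.84


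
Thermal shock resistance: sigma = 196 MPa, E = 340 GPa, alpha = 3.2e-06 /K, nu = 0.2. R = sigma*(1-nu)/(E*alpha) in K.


R = 196*(1-0.2)/(340*1000*3.2e-06) = 144 K

144


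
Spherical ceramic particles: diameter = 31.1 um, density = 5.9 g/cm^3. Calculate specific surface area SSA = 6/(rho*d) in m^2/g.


SSA = 6 / (5.9 * 31.1) = 0.033 m^2/g

0.033


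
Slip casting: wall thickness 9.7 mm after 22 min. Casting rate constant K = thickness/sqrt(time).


K = 9.7 / sqrt(22) = 9.7 / 4.6904 = 2.068 mm/min^0.5

2.068


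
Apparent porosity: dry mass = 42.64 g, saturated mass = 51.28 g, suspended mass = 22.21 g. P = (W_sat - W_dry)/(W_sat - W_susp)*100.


P = (51.28 - 42.64) / (51.28 - 22.21) * 100 = 8.64 / 29.07 * 100 = 29.7%

29.7


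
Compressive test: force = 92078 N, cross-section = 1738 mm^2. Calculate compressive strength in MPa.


CS = 92078 / 1738 = 53.0 MPa

53.0


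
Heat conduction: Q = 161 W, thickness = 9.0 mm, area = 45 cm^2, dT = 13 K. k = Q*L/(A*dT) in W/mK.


k = 161*9.0/1000/(45/10000*13) = 24.77 W/mK

24.77


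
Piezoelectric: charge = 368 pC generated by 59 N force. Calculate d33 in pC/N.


d33 = 368 / 59 = 6.2 pC/N

6.2


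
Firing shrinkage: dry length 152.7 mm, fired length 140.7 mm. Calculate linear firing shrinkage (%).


FS = (152.7 - 140.7) / 152.7 * 100 = 7.86%

7.86


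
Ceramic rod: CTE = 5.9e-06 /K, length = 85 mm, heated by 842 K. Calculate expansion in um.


dL = 5.9e-06 * 85 * 842 * 1000 = 422.263 um

422.263


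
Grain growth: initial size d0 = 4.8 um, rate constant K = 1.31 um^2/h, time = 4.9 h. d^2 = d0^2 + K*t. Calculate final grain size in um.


d^2 = 4.8^2 + 1.31*4.9 = 29.459
d = sqrt(29.459) = 5.43 um

5.43


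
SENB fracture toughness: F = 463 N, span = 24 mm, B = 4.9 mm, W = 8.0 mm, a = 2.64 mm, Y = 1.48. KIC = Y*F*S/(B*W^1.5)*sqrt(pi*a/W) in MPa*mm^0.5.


KIC = 1.48*463*24/(4.9*8.0^1.5)*sqrt(pi*2.64/8.0) = 151.03

151.03


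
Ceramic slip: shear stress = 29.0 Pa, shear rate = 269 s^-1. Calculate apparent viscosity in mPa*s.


eta = tau/gamma * 1000 = 29.0/269 * 1000 = 107.8 mPa*s

107.8


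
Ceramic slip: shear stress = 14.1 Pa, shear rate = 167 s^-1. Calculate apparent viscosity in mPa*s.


eta = tau/gamma * 1000 = 14.1/167 * 1000 = 84.4 mPa*s

84.4


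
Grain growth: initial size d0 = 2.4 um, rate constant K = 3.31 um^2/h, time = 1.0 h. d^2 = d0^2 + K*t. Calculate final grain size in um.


d^2 = 2.4^2 + 3.31*1.0 = 9.07
d = sqrt(9.07) = 3.01 um

3.01


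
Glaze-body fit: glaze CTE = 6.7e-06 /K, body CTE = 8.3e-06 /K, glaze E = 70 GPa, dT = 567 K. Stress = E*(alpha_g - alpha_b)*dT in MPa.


Stress = 70*1000*(6.7e-06 - 8.3e-06)*567 = -63.5 MPa

-63.5


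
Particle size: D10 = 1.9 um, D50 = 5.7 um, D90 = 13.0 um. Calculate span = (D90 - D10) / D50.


Span = (13.0 - 1.9) / 5.7 = 11.1 / 5.7 = 1.947

1.947


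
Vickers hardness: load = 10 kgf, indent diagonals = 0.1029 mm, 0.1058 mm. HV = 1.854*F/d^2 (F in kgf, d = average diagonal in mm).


d_avg = (0.1029+0.1058)/2 = 0.10435 mm
HV = 1.854*10/0.10435^2 = 1703

1703


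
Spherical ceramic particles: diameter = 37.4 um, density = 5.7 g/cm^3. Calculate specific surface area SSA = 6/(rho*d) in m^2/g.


SSA = 6 / (5.7 * 37.4) = 0.028 m^2/g

0.028


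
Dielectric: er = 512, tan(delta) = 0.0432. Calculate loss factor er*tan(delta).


Loss = 512 * 0.0432 = 22.118

22.118


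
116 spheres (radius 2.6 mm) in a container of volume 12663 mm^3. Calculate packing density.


V_sphere = 4/3*pi*2.6^3 = 73.6222 mm^3
Total V = 116*73.6222 = 8540.1752 mm^3
PD = 8540.1752 / 12663 = 0.674

0.674


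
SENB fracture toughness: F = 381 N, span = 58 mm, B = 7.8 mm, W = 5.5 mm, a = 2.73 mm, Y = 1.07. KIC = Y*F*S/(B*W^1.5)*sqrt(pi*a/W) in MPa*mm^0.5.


KIC = 1.07*381*58/(7.8*5.5^1.5)*sqrt(pi*2.73/5.5) = 293.48

293.48


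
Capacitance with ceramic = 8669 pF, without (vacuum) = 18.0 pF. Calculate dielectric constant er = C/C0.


er = 8669 / 18.0 = 481.61

481.61


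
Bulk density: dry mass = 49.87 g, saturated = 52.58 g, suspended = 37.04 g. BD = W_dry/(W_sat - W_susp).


BD = 49.87 / (52.58 - 37.04) = 49.87 / 15.54 = 3.209 g/cm^3

3.209


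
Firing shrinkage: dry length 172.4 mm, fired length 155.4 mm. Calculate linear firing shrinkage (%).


FS = (172.4 - 155.4) / 172.4 * 100 = 9.86%

9.86


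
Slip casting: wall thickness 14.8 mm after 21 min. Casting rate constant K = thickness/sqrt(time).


K = 14.8 / sqrt(21) = 14.8 / 4.5826 = 3.23 mm/min^0.5

3.23


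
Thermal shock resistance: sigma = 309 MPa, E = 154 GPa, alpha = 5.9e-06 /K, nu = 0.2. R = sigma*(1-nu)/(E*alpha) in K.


R = 309*(1-0.2)/(154*1000*5.9e-06) = 272 K

272


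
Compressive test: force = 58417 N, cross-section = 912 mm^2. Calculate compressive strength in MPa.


CS = 58417 / 912 = 64.1 MPa

64.1


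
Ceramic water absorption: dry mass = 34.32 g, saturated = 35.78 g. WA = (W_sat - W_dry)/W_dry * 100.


WA = (35.78 - 34.32) / 34.32 * 100 = 4.25%

4.25


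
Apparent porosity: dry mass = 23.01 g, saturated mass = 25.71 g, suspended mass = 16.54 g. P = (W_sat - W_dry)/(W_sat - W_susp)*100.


P = (25.71 - 23.01) / (25.71 - 16.54) * 100 = 2.7 / 9.17 * 100 = 29.4%

29.4


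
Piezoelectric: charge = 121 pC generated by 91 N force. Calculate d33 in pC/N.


d33 = 121 / 91 = 1.3 pC/N

1.3


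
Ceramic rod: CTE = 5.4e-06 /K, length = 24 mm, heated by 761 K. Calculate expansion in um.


dL = 5.4e-06 * 24 * 761 * 1000 = 98.626 um

98.626


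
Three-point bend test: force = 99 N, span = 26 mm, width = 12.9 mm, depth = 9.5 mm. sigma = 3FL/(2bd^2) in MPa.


sigma = 3*99*26/(2*12.9*9.5^2) = 3.3 MPa

3.3


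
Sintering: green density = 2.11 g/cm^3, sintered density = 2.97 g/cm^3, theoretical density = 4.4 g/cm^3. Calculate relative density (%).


Relative = 2.97 / 4.4 * 100 = 67.5%

67.5


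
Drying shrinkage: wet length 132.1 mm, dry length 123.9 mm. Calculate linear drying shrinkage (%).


DS = (132.1 - 123.9) / 132.1 * 100 = 6.21%

6.21


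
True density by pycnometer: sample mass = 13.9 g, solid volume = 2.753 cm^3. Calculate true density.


TD = 13.9 / 2.753 = 5.049 g/cm^3

5.049


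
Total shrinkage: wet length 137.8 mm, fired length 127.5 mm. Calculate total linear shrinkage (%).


TS = (137.8 - 127.5) / 137.8 * 100 = 7.47%

7.47


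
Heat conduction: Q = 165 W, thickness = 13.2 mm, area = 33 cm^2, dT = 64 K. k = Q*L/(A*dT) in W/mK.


k = 165*13.2/1000/(33/10000*64) = 10.31 W/mK

10.31


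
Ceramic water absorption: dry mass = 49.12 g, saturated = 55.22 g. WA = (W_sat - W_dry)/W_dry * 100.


WA = (55.22 - 49.12) / 49.12 * 100 = 12.42%

12.42


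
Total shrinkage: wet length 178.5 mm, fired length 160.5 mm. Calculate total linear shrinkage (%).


TS = (178.5 - 160.5) / 178.5 * 100 = 10.08%

10.08


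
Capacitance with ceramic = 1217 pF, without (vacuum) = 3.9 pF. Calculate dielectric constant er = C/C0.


er = 1217 / 3.9 = 312.05

312.05


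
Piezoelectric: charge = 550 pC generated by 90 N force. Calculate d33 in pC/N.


d33 = 550 / 90 = 6.1 pC/N

6.1


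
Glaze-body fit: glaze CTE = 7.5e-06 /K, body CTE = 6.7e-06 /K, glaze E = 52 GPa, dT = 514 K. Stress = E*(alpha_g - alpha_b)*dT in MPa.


Stress = 52*1000*(7.5e-06 - 6.7e-06)*514 = 21.4 MPa

21.4


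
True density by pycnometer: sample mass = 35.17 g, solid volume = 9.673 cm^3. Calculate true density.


TD = 35.17 / 9.673 = 3.636 g/cm^3

3.636


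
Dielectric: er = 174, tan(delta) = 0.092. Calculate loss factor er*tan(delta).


Loss = 174 * 0.092 = 16.008

16.008


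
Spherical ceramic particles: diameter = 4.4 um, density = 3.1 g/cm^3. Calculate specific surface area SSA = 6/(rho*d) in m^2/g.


SSA = 6 / (3.1 * 4.4) = 0.44 m^2/g

0.44


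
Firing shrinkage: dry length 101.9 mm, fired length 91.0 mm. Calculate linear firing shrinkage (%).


FS = (101.9 - 91.0) / 101.9 * 100 = 10.7%

10.7


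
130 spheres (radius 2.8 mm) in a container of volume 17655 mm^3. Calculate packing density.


V_sphere = 4/3*pi*2.8^3 = 91.9523 mm^3
Total V = 130*91.9523 = 11953.799 mm^3
PD = 11953.799 / 17655 = 0.677

0.677


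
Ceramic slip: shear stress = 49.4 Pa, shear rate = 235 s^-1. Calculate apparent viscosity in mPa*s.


eta = tau/gamma * 1000 = 49.4/235 * 1000 = 210.2 mPa*s

210.2


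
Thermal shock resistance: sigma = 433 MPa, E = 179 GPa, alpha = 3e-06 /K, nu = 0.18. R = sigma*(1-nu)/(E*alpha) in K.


R = 433*(1-0.18)/(179*1000*3e-06) = 661 K

661


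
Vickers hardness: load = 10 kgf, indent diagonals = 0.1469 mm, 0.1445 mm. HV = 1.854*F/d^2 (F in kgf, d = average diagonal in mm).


d_avg = (0.1469+0.1445)/2 = 0.1457 mm
HV = 1.854*10/0.1457^2 = 873

873


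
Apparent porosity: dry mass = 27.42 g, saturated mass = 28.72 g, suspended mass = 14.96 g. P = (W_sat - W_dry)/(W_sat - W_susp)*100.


P = (28.72 - 27.42) / (28.72 - 14.96) * 100 = 1.3 / 13.76 * 100 = 9.4%

9.4


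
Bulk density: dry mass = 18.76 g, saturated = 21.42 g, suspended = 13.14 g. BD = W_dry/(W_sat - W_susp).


BD = 18.76 / (21.42 - 13.14) = 18.76 / 8.28 = 2.266 g/cm^3

2.266


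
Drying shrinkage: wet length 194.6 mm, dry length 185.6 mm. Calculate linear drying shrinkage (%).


DS = (194.6 - 185.6) / 194.6 * 100 = 4.62%

4.62


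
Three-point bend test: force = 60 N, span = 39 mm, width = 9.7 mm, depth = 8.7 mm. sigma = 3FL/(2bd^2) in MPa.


sigma = 3*60*39/(2*9.7*8.7^2) = 4.8 MPa

4.8


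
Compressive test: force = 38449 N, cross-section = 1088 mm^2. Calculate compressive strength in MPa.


CS = 38449 / 1088 = 35.3 MPa

35.3


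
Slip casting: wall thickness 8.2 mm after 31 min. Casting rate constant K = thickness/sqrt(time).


K = 8.2 / sqrt(31) = 8.2 / 5.5678 = 1.473 mm/min^0.5

1.473


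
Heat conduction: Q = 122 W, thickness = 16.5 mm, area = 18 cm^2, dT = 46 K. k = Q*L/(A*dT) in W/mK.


k = 122*16.5/1000/(18/10000*46) = 24.31 W/mK

24.31


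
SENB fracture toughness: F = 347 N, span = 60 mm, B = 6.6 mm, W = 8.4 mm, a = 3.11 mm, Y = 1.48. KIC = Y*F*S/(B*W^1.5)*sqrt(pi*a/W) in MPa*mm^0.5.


KIC = 1.48*347*60/(6.6*8.4^1.5)*sqrt(pi*3.11/8.4) = 206.82

206.82


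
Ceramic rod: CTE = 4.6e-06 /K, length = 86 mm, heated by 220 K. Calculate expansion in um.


dL = 4.6e-06 * 86 * 220 * 1000 = 87.032 um

87.032


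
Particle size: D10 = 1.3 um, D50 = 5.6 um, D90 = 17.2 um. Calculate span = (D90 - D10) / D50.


Span = (17.2 - 1.3) / 5.6 = 15.9 / 5.6 = 2.839

2.839


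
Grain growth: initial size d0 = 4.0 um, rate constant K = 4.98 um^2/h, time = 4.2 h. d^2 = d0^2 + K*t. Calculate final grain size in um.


d^2 = 4.0^2 + 4.98*4.2 = 36.916
d = sqrt(36.916) = 6.08 um

6.08


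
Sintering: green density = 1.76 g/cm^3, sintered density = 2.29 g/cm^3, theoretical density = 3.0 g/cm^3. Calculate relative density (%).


Relative = 2.29 / 3.0 * 100 = 76.3%

76.3


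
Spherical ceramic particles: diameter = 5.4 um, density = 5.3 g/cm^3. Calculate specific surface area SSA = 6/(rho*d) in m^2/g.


SSA = 6 / (5.3 * 5.4) = 0.21 m^2/g

0.21


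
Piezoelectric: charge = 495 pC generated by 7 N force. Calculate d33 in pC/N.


d33 = 495 / 7 = 70.7 pC/N

70.7


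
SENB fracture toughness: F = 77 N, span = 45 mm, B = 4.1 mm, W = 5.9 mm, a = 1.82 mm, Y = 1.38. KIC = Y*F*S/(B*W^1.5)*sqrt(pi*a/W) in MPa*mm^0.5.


KIC = 1.38*77*45/(4.1*5.9^1.5)*sqrt(pi*1.82/5.9) = 80.11

80.11


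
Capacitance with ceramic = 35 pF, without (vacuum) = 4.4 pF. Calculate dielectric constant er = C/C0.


er = 35 / 4.4 = 7.95

7.95


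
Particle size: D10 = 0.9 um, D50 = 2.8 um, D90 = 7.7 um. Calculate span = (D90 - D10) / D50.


Span = (7.7 - 0.9) / 2.8 = 6.8 / 2.8 = 2.429

2.429


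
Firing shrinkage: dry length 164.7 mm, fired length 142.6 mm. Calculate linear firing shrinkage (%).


FS = (164.7 - 142.6) / 164.7 * 100 = 13.42%

13.42


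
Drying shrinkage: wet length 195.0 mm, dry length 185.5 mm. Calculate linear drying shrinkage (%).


DS = (195.0 - 185.5) / 195.0 * 100 = 4.87%

4.87


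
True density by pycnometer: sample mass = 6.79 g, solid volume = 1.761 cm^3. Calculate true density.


TD = 6.79 / 1.761 = 3.856 g/cm^3

3.856


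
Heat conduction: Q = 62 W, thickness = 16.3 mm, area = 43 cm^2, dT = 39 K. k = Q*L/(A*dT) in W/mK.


k = 62*16.3/1000/(43/10000*39) = 6.03 W/mK

6.03


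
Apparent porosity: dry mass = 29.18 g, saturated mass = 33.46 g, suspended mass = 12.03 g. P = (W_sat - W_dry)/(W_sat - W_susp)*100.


P = (33.46 - 29.18) / (33.46 - 12.03) * 100 = 4.28 / 21.43 * 100 = 20.0%

20.0


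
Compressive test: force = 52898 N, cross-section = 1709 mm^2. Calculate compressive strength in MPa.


CS = 52898 / 1709 = 31.0 MPa

31.0


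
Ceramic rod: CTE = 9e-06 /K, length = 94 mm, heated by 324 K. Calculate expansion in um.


dL = 9e-06 * 94 * 324 * 1000 = 274.104 um

274.104


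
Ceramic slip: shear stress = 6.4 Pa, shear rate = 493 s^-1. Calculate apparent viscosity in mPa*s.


eta = tau/gamma * 1000 = 6.4/493 * 1000 = 13.0 mPa*s

13.0


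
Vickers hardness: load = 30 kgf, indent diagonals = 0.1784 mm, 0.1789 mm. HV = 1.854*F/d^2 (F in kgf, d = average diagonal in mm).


d_avg = (0.1784+0.1789)/2 = 0.17865 mm
HV = 1.854*30/0.17865^2 = 1743

1743


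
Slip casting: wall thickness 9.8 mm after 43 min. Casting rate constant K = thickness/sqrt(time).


K = 9.8 / sqrt(43) = 9.8 / 6.5574 = 1.494 mm/min^0.5

1.494


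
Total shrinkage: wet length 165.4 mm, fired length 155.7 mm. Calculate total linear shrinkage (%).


TS = (165.4 - 155.7) / 165.4 * 100 = 5.86%

5.86


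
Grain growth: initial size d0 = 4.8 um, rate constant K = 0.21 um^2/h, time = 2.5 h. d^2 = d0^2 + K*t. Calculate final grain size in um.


d^2 = 4.8^2 + 0.21*2.5 = 23.565
d = sqrt(23.565) = 4.85 um

4.85


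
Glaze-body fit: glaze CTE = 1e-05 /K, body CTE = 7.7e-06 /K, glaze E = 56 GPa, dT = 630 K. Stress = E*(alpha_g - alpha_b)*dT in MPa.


Stress = 56*1000*(1e-05 - 7.7e-06)*630 = 81.1 MPa

81.1


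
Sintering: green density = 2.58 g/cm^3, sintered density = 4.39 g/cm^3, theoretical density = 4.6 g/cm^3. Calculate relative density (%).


Relative = 4.39 / 4.6 * 100 = 95.4%

95.4


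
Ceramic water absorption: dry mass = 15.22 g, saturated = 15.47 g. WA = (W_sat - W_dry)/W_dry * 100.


WA = (15.47 - 15.22) / 15.22 * 100 = 1.64%

1.64


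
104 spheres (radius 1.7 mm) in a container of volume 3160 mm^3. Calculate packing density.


V_sphere = 4/3*pi*1.7^3 = 20.5795 mm^3
Total V = 104*20.5795 = 2140.268 mm^3
PD = 2140.268 / 3160 = 0.677

0.677


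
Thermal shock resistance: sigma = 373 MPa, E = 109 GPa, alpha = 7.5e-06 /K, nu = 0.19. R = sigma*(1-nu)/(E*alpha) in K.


R = 373*(1-0.19)/(109*1000*7.5e-06) = 370 K

370


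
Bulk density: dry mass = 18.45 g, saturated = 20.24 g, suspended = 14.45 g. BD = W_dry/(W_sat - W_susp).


BD = 18.45 / (20.24 - 14.45) = 18.45 / 5.79 = 3.187 g/cm^3

3.187


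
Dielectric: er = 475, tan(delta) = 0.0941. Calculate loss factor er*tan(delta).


Loss = 475 * 0.0941 = 44.698

44.698


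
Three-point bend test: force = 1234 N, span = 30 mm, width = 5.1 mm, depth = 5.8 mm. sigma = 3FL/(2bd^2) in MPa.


sigma = 3*1234*30/(2*5.1*5.8^2) = 323.7 MPa

323.7


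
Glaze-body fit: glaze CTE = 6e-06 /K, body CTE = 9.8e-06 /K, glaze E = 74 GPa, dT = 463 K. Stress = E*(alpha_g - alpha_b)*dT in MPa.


Stress = 74*1000*(6e-06 - 9.8e-06)*463 = -130.2 MPa

-130.2


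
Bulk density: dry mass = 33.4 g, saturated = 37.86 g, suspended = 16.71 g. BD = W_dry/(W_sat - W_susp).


BD = 33.4 / (37.86 - 16.71) = 33.4 / 21.15 = 1.579 g/cm^3

1.579


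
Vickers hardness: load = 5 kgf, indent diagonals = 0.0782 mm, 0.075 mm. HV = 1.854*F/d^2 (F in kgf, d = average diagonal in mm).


d_avg = (0.0782+0.075)/2 = 0.0766 mm
HV = 1.854*5/0.0766^2 = 1580

1580


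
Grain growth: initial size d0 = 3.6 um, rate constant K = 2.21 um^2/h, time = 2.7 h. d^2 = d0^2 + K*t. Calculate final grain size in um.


d^2 = 3.6^2 + 2.21*2.7 = 18.927
d = sqrt(18.927) = 4.35 um

4.35


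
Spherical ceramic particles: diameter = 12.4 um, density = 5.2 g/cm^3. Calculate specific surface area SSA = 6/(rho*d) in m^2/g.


SSA = 6 / (5.2 * 12.4) = 0.093 m^2/g

0.093


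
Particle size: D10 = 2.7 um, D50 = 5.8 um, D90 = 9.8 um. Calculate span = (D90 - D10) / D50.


Span = (9.8 - 2.7) / 5.8 = 7.1 / 5.8 = 1.224

1.224


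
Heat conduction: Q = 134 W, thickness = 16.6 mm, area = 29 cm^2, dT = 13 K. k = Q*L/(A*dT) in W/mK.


k = 134*16.6/1000/(29/10000*13) = 59.0 W/mK

59.0


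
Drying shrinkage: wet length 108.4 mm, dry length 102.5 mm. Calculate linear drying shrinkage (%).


DS = (108.4 - 102.5) / 108.4 * 100 = 5.44%

5.44


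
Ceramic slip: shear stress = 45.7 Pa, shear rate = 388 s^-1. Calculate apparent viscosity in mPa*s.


eta = tau/gamma * 1000 = 45.7/388 * 1000 = 117.8 mPa*s

117.8


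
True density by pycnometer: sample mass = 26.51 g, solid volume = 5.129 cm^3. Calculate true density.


TD = 26.51 / 5.129 = 5.169 g/cm^3

5.169


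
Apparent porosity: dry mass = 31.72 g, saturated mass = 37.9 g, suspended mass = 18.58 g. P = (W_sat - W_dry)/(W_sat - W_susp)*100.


P = (37.9 - 31.72) / (37.9 - 18.58) * 100 = 6.18 / 19.32 * 100 = 32.0%

32.0


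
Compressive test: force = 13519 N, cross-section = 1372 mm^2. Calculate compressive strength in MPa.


CS = 13519 / 1372 = 9.9 MPa

9.9


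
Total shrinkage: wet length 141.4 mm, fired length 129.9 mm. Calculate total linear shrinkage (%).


TS = (141.4 - 129.9) / 141.4 * 100 = 8.13%

8.13


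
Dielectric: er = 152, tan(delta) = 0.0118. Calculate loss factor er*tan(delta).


Loss = 152 * 0.0118 = 1.794

1.794


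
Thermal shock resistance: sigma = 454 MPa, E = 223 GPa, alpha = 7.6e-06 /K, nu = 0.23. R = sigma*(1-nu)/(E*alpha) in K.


R = 454*(1-0.23)/(223*1000*7.6e-06) = 206 K

206


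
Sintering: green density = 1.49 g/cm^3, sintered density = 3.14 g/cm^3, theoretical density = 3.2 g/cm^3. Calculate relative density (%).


Relative = 3.14 / 3.2 * 100 = 98.1%

98.1


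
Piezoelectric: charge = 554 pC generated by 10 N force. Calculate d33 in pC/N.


d33 = 554 / 10 = 55.4 pC/N

55.4


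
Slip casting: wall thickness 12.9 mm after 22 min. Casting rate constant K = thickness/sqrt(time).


K = 12.9 / sqrt(22) = 12.9 / 4.6904 = 2.75 mm/min^0.5

2.75


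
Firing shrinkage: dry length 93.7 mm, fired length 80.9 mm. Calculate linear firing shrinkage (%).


FS = (93.7 - 80.9) / 93.7 * 100 = 13.66%

13.66


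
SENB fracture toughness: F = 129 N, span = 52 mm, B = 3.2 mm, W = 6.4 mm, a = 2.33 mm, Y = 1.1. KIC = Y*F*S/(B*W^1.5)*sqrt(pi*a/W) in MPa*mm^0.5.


KIC = 1.1*129*52/(3.2*6.4^1.5)*sqrt(pi*2.33/6.4) = 152.31

152.31


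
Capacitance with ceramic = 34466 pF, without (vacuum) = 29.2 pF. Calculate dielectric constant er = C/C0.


er = 34466 / 29.2 = 1180.34

1180.34


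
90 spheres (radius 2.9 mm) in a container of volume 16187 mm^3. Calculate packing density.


V_sphere = 4/3*pi*2.9^3 = 102.1604 mm^3
Total V = 90*102.1604 = 9194.436 mm^3
PD = 9194.436 / 16187 = 0.568

0.568


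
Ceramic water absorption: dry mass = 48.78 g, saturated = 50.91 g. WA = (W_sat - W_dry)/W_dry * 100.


WA = (50.91 - 48.78) / 48.78 * 100 = 4.37%

4.37


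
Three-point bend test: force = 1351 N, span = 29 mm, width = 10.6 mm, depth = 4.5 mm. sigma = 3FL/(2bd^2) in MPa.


sigma = 3*1351*29/(2*10.6*4.5^2) = 273.8 MPa

273.8


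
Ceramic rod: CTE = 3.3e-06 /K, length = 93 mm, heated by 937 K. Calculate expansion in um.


dL = 3.3e-06 * 93 * 937 * 1000 = 287.565 um

287.565


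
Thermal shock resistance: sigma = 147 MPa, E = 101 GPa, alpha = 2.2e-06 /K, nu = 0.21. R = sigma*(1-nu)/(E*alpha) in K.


R = 147*(1-0.21)/(101*1000*2.2e-06) = 523 K

523


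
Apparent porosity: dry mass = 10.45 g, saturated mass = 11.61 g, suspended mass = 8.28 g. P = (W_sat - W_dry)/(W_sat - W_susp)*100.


P = (11.61 - 10.45) / (11.61 - 8.28) * 100 = 1.16 / 3.33 * 100 = 34.8%

34.8


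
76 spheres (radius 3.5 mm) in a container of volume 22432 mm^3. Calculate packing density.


V_sphere = 4/3*pi*3.5^3 = 179.5944 mm^3
Total V = 76*179.5944 = 13649.1744 mm^3
PD = 13649.1744 / 22432 = 0.608

0.608


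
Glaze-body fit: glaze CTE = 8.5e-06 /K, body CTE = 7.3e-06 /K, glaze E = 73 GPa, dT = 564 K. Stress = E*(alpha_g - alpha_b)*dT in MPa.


Stress = 73*1000*(8.5e-06 - 7.3e-06)*564 = 49.4 MPa

49.4


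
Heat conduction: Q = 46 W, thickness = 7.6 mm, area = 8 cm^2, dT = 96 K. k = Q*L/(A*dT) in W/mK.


k = 46*7.6/1000/(8/10000*96) = 4.55 W/mK

4.55


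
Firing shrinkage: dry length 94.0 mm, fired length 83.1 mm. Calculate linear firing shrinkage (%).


FS = (94.0 - 83.1) / 94.0 * 100 = 11.6%

11.6


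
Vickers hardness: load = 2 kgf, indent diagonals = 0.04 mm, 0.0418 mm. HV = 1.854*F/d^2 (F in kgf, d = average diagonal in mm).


d_avg = (0.04+0.0418)/2 = 0.0409 mm
HV = 1.854*2/0.0409^2 = 2217

2217


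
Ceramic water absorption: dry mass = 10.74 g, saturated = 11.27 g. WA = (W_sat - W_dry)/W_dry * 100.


WA = (11.27 - 10.74) / 10.74 * 100 = 4.93%

4.93


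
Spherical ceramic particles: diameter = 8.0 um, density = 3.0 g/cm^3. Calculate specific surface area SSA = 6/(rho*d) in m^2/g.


SSA = 6 / (3.0 * 8.0) = 0.25 m^2/g

0.25


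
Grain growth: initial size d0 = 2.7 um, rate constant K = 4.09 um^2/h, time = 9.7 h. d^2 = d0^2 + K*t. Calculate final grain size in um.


d^2 = 2.7^2 + 4.09*9.7 = 46.963
d = sqrt(46.963) = 6.85 um

6.85


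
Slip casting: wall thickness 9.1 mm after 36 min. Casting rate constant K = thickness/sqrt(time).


K = 9.1 / sqrt(36) = 9.1 / 6.0 = 1.517 mm/min^0.5

1.517


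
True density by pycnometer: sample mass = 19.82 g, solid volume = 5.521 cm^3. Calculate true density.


TD = 19.82 / 5.521 = 3.59 g/cm^3

3.59


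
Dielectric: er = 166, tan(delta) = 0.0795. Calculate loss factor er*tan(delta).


Loss = 166 * 0.0795 = 13.197

13.197


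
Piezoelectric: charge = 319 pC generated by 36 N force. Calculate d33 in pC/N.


d33 = 319 / 36 = 8.9 pC/N

8.9


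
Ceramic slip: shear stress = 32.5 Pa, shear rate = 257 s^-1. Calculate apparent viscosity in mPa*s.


eta = tau/gamma * 1000 = 32.5/257 * 1000 = 126.5 mPa*s

126.5


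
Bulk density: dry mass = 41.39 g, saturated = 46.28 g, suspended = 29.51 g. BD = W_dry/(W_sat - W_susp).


BD = 41.39 / (46.28 - 29.51) = 41.39 / 16.77 = 2.468 g/cm^3

2.468


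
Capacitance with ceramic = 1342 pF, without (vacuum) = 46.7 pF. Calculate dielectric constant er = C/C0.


er = 1342 / 46.7 = 28.74

28.74


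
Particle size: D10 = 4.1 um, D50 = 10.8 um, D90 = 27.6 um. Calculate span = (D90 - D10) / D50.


Span = (27.6 - 4.1) / 10.8 = 23.5 / 10.8 = 2.176

2.176


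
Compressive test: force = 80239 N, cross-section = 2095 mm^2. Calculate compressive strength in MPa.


CS = 80239 / 2095 = 38.3 MPa

38.3
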